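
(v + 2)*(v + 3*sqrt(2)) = v^2 + 2*v + 3*sqrt(2)*v + 6*sqrt(2)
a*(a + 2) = a^2 + 2*a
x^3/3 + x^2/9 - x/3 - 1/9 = (x/3 + 1/3)*(x - 1)*(x + 1/3)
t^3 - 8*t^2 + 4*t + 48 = (t - 6)*(t - 4)*(t + 2)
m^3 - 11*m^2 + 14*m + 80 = (m - 8)*(m - 5)*(m + 2)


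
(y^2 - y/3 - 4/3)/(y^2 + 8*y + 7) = (y - 4/3)/(y + 7)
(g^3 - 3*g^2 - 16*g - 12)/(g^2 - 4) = (g^2 - 5*g - 6)/(g - 2)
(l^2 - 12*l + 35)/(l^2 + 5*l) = (l^2 - 12*l + 35)/(l*(l + 5))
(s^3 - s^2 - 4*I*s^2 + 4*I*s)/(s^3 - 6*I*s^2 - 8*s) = (s - 1)/(s - 2*I)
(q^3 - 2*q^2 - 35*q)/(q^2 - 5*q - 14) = q*(q + 5)/(q + 2)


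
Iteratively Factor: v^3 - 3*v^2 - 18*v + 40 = (v + 4)*(v^2 - 7*v + 10) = (v - 5)*(v + 4)*(v - 2)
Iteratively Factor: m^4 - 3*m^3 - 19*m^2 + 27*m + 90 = (m + 3)*(m^3 - 6*m^2 - m + 30) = (m - 3)*(m + 3)*(m^2 - 3*m - 10) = (m - 5)*(m - 3)*(m + 3)*(m + 2)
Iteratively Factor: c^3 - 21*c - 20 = (c - 5)*(c^2 + 5*c + 4) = (c - 5)*(c + 4)*(c + 1)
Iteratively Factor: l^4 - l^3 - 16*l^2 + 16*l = (l + 4)*(l^3 - 5*l^2 + 4*l) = (l - 1)*(l + 4)*(l^2 - 4*l) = (l - 4)*(l - 1)*(l + 4)*(l)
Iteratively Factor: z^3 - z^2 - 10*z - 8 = (z + 2)*(z^2 - 3*z - 4) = (z - 4)*(z + 2)*(z + 1)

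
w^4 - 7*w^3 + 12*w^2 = w^2*(w - 4)*(w - 3)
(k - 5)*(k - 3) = k^2 - 8*k + 15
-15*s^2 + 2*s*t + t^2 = (-3*s + t)*(5*s + t)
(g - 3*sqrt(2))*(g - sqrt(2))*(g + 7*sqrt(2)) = g^3 + 3*sqrt(2)*g^2 - 50*g + 42*sqrt(2)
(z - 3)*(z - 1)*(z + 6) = z^3 + 2*z^2 - 21*z + 18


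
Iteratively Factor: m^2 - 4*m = (m)*(m - 4)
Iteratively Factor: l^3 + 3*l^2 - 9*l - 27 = (l - 3)*(l^2 + 6*l + 9) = (l - 3)*(l + 3)*(l + 3)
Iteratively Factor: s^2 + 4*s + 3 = (s + 3)*(s + 1)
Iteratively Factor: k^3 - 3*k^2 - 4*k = (k)*(k^2 - 3*k - 4) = k*(k + 1)*(k - 4)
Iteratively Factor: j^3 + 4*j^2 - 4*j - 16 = (j + 2)*(j^2 + 2*j - 8) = (j + 2)*(j + 4)*(j - 2)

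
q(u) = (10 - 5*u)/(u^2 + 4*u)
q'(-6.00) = 1.81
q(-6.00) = 3.33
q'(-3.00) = 7.22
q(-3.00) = -8.33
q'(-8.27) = 0.37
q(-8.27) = 1.45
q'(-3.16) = 10.38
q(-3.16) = -9.72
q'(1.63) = -0.70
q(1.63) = 0.20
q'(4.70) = -0.01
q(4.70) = -0.33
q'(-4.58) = 22.18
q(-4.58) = 12.39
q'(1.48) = -0.89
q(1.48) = 0.32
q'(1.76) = -0.58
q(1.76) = 0.12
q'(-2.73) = 4.31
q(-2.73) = -6.82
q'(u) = (10 - 5*u)*(-2*u - 4)/(u^2 + 4*u)^2 - 5/(u^2 + 4*u)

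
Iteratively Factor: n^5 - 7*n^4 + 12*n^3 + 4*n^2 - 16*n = (n - 2)*(n^4 - 5*n^3 + 2*n^2 + 8*n) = (n - 2)*(n + 1)*(n^3 - 6*n^2 + 8*n) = n*(n - 2)*(n + 1)*(n^2 - 6*n + 8) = n*(n - 4)*(n - 2)*(n + 1)*(n - 2)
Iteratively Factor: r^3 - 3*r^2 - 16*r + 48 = (r + 4)*(r^2 - 7*r + 12) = (r - 3)*(r + 4)*(r - 4)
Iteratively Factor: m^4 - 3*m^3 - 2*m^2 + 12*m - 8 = (m - 2)*(m^3 - m^2 - 4*m + 4) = (m - 2)*(m - 1)*(m^2 - 4) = (m - 2)*(m - 1)*(m + 2)*(m - 2)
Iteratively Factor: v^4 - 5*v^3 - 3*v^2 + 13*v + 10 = (v - 5)*(v^3 - 3*v - 2) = (v - 5)*(v + 1)*(v^2 - v - 2) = (v - 5)*(v - 2)*(v + 1)*(v + 1)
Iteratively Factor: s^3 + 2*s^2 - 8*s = (s - 2)*(s^2 + 4*s) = (s - 2)*(s + 4)*(s)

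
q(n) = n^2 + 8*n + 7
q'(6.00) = 20.00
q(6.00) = 91.00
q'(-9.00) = -10.00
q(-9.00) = 16.00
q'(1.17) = 10.34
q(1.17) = 17.73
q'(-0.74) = 6.52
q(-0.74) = 1.63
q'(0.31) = 8.62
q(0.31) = 9.58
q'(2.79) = 13.58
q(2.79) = 37.10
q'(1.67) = 11.34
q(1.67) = 23.15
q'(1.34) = 10.68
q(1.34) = 19.52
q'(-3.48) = 1.04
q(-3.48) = -8.73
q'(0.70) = 9.40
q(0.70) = 13.09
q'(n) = 2*n + 8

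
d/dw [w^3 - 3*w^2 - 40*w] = 3*w^2 - 6*w - 40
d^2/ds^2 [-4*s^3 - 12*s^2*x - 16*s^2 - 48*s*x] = -24*s - 24*x - 32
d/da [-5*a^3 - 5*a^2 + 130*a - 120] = -15*a^2 - 10*a + 130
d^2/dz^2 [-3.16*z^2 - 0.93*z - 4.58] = -6.32000000000000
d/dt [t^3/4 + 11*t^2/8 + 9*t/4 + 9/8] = 3*t^2/4 + 11*t/4 + 9/4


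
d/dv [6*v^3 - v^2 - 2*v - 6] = 18*v^2 - 2*v - 2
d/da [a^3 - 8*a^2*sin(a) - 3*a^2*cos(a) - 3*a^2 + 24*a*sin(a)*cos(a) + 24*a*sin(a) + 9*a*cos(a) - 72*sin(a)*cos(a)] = 3*a^2*sin(a) - 8*a^2*cos(a) + 3*a^2 - 25*a*sin(a) + 18*a*cos(a) + 24*a*cos(2*a) - 6*a + 24*sin(a) + 12*sin(2*a) + 9*cos(a) - 72*cos(2*a)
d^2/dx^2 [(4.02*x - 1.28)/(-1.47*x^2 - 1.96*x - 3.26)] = (-(2.94*x + 1.96)*(4.02*x - 1.28)*(5.88*x + 3.92) + (35.4564*x + 11.9952)*(1.47*x^2 + 1.96*x + 3.26))/(1.47*x^2 + 1.96*x + 3.26)^3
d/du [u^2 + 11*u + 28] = 2*u + 11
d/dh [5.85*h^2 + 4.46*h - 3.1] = 11.7*h + 4.46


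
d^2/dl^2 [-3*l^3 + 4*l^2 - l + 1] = 8 - 18*l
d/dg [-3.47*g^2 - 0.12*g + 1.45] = -6.94*g - 0.12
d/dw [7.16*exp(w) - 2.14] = 7.16*exp(w)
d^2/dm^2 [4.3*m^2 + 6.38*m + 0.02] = 8.60000000000000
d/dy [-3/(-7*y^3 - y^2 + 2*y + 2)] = 3*(-21*y^2 - 2*y + 2)/(7*y^3 + y^2 - 2*y - 2)^2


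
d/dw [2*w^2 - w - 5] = 4*w - 1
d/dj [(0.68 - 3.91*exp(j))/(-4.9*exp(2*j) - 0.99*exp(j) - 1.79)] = (-19.159*exp(2*j) + 6.664*exp(j) + 7.6721)*exp(j)/(24.01*exp(4*j) + 9.702*exp(3*j) + 18.5221*exp(2*j) + 3.5442*exp(j) + 3.2041)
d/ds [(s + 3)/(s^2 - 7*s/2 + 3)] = 2*(-2*s^2 - 12*s + 27)/(4*s^4 - 28*s^3 + 73*s^2 - 84*s + 36)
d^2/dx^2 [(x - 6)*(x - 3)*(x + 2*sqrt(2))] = 6*x - 18 + 4*sqrt(2)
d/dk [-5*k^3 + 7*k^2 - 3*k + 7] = -15*k^2 + 14*k - 3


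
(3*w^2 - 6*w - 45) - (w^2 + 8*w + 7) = 2*w^2 - 14*w - 52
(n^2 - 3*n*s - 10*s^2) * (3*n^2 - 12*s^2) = 3*n^4 - 9*n^3*s - 42*n^2*s^2 + 36*n*s^3 + 120*s^4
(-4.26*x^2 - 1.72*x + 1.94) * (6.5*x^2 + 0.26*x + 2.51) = -27.69*x^4 - 12.2876*x^3 + 1.4702*x^2 - 3.8128*x + 4.8694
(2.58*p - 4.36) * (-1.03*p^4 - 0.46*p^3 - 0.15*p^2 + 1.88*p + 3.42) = -2.6574*p^5 + 3.304*p^4 + 1.6186*p^3 + 5.5044*p^2 + 0.626800000000001*p - 14.9112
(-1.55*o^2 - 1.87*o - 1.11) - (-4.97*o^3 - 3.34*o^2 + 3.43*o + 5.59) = 4.97*o^3 + 1.79*o^2 - 5.3*o - 6.7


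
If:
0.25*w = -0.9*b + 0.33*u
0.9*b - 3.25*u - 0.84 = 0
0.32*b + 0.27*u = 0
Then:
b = 0.18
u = -0.21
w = -0.91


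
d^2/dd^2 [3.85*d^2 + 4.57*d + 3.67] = 7.70000000000000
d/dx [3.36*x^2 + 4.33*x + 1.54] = 6.72*x + 4.33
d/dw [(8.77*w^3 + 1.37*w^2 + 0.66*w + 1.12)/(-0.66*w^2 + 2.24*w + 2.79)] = (-5.7882*w^4 + 39.2896*w^3 + 76.9093*w^2 + 9.123*w - 0.6674)/(0.4356*w^4 - 2.9568*w^3 + 1.3348*w^2 + 12.4992*w + 7.7841)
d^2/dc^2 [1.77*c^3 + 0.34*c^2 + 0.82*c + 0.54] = 10.62*c + 0.68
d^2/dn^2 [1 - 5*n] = 0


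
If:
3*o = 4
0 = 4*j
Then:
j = 0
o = 4/3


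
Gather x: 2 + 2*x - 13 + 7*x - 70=9*x - 81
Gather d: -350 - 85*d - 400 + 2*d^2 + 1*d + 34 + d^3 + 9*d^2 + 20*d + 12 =d^3 + 11*d^2 - 64*d - 704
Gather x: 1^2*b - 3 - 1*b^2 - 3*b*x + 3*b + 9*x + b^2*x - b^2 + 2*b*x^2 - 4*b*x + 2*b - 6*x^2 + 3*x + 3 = -2*b^2 + 6*b + x^2*(2*b - 6) + x*(b^2 - 7*b + 12)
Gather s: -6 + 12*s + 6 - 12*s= 0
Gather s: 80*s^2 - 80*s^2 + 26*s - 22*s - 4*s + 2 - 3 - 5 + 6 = 0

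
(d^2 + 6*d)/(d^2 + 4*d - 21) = d*(d + 6)/(d^2 + 4*d - 21)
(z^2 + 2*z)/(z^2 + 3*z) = (z + 2)/(z + 3)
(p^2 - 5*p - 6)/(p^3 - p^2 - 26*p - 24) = 1/(p + 4)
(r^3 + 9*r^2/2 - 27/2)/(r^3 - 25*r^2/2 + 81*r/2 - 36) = (r^2 + 6*r + 9)/(r^2 - 11*r + 24)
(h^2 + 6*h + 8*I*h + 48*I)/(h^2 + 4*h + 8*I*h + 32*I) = (h + 6)/(h + 4)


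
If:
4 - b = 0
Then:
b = 4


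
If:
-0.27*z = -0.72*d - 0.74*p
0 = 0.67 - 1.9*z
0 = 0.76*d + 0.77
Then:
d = -1.01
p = 1.11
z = 0.35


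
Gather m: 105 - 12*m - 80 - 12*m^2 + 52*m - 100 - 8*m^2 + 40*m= -20*m^2 + 80*m - 75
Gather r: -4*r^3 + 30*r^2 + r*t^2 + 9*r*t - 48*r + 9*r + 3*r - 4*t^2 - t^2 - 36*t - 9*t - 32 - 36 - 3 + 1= -4*r^3 + 30*r^2 + r*(t^2 + 9*t - 36) - 5*t^2 - 45*t - 70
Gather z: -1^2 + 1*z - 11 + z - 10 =2*z - 22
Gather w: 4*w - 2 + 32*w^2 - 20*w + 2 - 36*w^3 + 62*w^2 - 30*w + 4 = -36*w^3 + 94*w^2 - 46*w + 4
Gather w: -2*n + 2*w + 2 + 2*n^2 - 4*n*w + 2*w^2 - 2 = 2*n^2 - 2*n + 2*w^2 + w*(2 - 4*n)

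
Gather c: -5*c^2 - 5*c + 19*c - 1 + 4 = -5*c^2 + 14*c + 3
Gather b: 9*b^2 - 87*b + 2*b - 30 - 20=9*b^2 - 85*b - 50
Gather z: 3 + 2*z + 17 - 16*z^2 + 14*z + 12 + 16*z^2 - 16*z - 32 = 0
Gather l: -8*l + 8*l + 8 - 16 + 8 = 0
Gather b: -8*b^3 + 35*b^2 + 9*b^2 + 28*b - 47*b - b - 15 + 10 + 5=-8*b^3 + 44*b^2 - 20*b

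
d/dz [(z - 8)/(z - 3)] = 5/(z - 3)^2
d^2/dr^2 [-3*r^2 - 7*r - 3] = -6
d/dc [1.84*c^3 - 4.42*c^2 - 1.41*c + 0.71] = 5.52*c^2 - 8.84*c - 1.41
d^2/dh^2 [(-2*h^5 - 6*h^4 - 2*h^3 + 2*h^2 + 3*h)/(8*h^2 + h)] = 4*(-192*h^4 - 256*h^3 - 78*h^2 - 9*h + 87)/(512*h^3 + 192*h^2 + 24*h + 1)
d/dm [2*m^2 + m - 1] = 4*m + 1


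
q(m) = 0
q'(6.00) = 0.00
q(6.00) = 0.00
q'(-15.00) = 0.00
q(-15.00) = 0.00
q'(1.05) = 0.00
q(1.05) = 0.00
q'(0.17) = 0.00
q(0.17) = 0.00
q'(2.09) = 0.00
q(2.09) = 0.00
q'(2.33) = 0.00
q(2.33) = 0.00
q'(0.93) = 0.00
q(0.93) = 0.00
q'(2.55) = 0.00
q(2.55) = 0.00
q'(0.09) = 0.00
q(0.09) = 0.00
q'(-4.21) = 0.00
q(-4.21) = 0.00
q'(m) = 0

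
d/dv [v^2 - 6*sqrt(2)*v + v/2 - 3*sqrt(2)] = 2*v - 6*sqrt(2) + 1/2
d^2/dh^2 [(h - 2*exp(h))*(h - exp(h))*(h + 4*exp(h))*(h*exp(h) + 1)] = h^4*exp(h) + 4*h^3*exp(2*h) + 8*h^3*exp(h) - 90*h^2*exp(3*h) + 12*h^2*exp(2*h) + 13*h^2*exp(h) + 128*h*exp(4*h) - 120*h*exp(3*h) - 34*h*exp(2*h) + 4*h*exp(h) + 6*h + 64*exp(4*h) + 52*exp(3*h) - 40*exp(2*h) + 2*exp(h)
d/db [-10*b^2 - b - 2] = -20*b - 1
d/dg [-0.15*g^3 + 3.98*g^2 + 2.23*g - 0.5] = -0.45*g^2 + 7.96*g + 2.23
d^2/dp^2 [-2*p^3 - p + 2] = -12*p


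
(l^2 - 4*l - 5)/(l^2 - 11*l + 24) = (l^2 - 4*l - 5)/(l^2 - 11*l + 24)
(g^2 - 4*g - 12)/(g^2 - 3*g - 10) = (g - 6)/(g - 5)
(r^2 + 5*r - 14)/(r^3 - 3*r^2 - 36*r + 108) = (r^2 + 5*r - 14)/(r^3 - 3*r^2 - 36*r + 108)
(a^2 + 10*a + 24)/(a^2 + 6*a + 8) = (a + 6)/(a + 2)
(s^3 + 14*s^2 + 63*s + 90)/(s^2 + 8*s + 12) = (s^2 + 8*s + 15)/(s + 2)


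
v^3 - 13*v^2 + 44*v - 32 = (v - 8)*(v - 4)*(v - 1)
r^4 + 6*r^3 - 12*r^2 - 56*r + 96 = (r - 2)^2*(r + 4)*(r + 6)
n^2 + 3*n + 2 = (n + 1)*(n + 2)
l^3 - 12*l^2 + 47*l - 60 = (l - 5)*(l - 4)*(l - 3)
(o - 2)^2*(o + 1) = o^3 - 3*o^2 + 4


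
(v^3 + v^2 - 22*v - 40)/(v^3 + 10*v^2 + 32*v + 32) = (v - 5)/(v + 4)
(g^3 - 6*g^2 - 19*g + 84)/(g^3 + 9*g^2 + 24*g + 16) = (g^2 - 10*g + 21)/(g^2 + 5*g + 4)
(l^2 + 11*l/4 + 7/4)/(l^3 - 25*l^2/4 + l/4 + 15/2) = (4*l + 7)/(4*l^2 - 29*l + 30)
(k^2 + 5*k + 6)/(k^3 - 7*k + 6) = (k + 2)/(k^2 - 3*k + 2)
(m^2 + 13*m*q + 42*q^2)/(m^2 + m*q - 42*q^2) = (-m - 6*q)/(-m + 6*q)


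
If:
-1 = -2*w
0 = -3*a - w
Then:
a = -1/6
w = 1/2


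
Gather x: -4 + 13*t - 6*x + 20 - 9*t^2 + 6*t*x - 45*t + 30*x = -9*t^2 - 32*t + x*(6*t + 24) + 16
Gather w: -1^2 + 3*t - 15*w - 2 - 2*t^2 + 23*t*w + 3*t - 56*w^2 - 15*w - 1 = -2*t^2 + 6*t - 56*w^2 + w*(23*t - 30) - 4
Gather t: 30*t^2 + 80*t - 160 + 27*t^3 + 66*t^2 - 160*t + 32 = 27*t^3 + 96*t^2 - 80*t - 128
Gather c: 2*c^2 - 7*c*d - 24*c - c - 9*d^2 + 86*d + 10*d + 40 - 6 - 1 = 2*c^2 + c*(-7*d - 25) - 9*d^2 + 96*d + 33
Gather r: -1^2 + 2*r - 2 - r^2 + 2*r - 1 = -r^2 + 4*r - 4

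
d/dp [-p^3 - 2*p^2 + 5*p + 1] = -3*p^2 - 4*p + 5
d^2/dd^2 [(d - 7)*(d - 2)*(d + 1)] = 6*d - 16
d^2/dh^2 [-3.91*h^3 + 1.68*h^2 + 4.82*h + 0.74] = 3.36 - 23.46*h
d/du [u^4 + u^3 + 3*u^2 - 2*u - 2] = 4*u^3 + 3*u^2 + 6*u - 2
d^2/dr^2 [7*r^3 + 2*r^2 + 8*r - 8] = 42*r + 4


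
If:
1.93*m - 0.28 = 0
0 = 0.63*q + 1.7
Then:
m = 0.15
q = -2.70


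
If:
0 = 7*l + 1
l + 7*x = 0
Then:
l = -1/7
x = 1/49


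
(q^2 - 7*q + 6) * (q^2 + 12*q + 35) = q^4 + 5*q^3 - 43*q^2 - 173*q + 210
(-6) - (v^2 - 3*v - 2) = -v^2 + 3*v - 4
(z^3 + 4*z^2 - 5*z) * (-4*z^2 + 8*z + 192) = -4*z^5 - 8*z^4 + 244*z^3 + 728*z^2 - 960*z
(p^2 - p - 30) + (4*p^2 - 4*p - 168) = 5*p^2 - 5*p - 198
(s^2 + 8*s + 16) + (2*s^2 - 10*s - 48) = 3*s^2 - 2*s - 32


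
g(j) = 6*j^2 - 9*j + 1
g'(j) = 12*j - 9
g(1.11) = -1.60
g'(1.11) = 4.32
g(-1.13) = 18.83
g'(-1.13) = -22.56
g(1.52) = 1.18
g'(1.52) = 9.24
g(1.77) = 3.87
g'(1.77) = 12.24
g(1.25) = -0.88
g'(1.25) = 6.00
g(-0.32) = 4.49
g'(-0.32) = -12.84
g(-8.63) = 525.53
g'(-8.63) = -112.56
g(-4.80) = 182.44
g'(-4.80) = -66.60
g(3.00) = 28.00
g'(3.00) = 27.00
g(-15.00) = 1486.00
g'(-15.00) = -189.00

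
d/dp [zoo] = 0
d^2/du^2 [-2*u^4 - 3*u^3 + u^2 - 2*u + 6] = -24*u^2 - 18*u + 2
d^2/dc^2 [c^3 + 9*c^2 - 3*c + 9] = 6*c + 18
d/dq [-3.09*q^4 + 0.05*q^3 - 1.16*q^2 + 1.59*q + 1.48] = -12.36*q^3 + 0.15*q^2 - 2.32*q + 1.59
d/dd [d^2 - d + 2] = 2*d - 1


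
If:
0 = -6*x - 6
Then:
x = -1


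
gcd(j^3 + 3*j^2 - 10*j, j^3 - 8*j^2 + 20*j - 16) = j - 2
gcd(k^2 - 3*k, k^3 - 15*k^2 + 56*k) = k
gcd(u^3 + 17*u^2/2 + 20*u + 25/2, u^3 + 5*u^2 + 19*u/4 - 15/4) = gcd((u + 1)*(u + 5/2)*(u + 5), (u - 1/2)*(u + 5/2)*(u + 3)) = u + 5/2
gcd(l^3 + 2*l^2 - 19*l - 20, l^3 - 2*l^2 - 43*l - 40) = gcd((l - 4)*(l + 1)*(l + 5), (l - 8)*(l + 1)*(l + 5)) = l^2 + 6*l + 5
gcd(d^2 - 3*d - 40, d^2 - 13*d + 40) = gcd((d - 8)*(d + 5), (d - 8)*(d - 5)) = d - 8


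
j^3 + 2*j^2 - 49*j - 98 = (j - 7)*(j + 2)*(j + 7)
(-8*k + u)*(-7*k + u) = 56*k^2 - 15*k*u + u^2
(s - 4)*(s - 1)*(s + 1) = s^3 - 4*s^2 - s + 4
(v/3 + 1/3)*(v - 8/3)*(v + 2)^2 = v^4/3 + 7*v^3/9 - 16*v^2/9 - 52*v/9 - 32/9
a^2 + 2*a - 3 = (a - 1)*(a + 3)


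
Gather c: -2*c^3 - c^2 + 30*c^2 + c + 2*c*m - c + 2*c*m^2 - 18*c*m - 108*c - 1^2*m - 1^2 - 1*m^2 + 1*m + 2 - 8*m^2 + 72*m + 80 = -2*c^3 + 29*c^2 + c*(2*m^2 - 16*m - 108) - 9*m^2 + 72*m + 81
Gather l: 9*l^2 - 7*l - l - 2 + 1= 9*l^2 - 8*l - 1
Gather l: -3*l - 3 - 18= -3*l - 21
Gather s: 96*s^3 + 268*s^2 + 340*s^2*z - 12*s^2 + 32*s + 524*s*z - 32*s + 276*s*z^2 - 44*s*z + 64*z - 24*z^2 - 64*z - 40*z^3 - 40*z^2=96*s^3 + s^2*(340*z + 256) + s*(276*z^2 + 480*z) - 40*z^3 - 64*z^2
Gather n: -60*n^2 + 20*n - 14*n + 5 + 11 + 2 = -60*n^2 + 6*n + 18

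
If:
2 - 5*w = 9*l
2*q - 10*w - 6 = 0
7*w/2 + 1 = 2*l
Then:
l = 24/83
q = 199/83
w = -10/83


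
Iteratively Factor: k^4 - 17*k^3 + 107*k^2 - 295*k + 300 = (k - 5)*(k^3 - 12*k^2 + 47*k - 60) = (k - 5)^2*(k^2 - 7*k + 12) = (k - 5)^2*(k - 3)*(k - 4)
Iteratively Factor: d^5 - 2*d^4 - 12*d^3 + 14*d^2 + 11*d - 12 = (d - 1)*(d^4 - d^3 - 13*d^2 + d + 12) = (d - 1)*(d + 3)*(d^3 - 4*d^2 - d + 4) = (d - 1)^2*(d + 3)*(d^2 - 3*d - 4) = (d - 4)*(d - 1)^2*(d + 3)*(d + 1)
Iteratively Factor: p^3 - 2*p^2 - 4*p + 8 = (p + 2)*(p^2 - 4*p + 4) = (p - 2)*(p + 2)*(p - 2)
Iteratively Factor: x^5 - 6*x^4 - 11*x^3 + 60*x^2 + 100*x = (x)*(x^4 - 6*x^3 - 11*x^2 + 60*x + 100) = x*(x + 2)*(x^3 - 8*x^2 + 5*x + 50) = x*(x - 5)*(x + 2)*(x^2 - 3*x - 10) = x*(x - 5)^2*(x + 2)*(x + 2)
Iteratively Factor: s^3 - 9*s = (s + 3)*(s^2 - 3*s) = (s - 3)*(s + 3)*(s)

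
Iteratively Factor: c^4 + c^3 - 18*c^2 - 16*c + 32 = (c + 2)*(c^3 - c^2 - 16*c + 16) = (c - 4)*(c + 2)*(c^2 + 3*c - 4) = (c - 4)*(c - 1)*(c + 2)*(c + 4)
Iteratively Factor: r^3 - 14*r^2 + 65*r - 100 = (r - 5)*(r^2 - 9*r + 20) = (r - 5)^2*(r - 4)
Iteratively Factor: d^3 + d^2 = (d + 1)*(d^2) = d*(d + 1)*(d)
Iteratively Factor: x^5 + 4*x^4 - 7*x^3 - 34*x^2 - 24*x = (x)*(x^4 + 4*x^3 - 7*x^2 - 34*x - 24) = x*(x + 4)*(x^3 - 7*x - 6) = x*(x + 1)*(x + 4)*(x^2 - x - 6) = x*(x + 1)*(x + 2)*(x + 4)*(x - 3)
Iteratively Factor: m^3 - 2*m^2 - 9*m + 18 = (m + 3)*(m^2 - 5*m + 6) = (m - 3)*(m + 3)*(m - 2)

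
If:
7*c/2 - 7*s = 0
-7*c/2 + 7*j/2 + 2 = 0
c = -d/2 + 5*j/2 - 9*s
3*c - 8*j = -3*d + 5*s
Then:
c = -8/51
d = -228/119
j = -260/357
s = -4/51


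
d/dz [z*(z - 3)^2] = 3*(z - 3)*(z - 1)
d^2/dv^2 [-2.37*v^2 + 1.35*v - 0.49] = -4.74000000000000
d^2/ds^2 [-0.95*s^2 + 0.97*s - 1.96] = -1.90000000000000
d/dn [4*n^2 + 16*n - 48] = 8*n + 16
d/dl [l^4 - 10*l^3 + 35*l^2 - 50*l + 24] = 4*l^3 - 30*l^2 + 70*l - 50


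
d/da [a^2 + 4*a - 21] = 2*a + 4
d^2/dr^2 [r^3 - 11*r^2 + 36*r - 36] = 6*r - 22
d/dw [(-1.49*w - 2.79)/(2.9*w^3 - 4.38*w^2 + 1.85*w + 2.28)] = (8.642*w^3 + 17.7468*w^2 - 24.4404*w + 1.7643)/(8.41*w^6 - 25.404*w^5 + 29.9144*w^4 - 2.982*w^3 - 16.5503*w^2 + 8.436*w + 5.1984)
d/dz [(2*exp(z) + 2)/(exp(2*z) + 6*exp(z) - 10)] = 2*(-2*(exp(z) + 1)*(exp(z) + 3) + exp(2*z) + 6*exp(z) - 10)*exp(z)/(exp(2*z) + 6*exp(z) - 10)^2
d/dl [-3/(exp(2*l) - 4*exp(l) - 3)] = 6*(exp(l) - 2)*exp(l)/(-exp(2*l) + 4*exp(l) + 3)^2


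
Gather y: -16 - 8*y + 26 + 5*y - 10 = -3*y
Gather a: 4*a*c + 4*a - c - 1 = a*(4*c + 4) - c - 1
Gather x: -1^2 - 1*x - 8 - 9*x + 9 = -10*x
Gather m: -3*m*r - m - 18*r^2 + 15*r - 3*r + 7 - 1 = m*(-3*r - 1) - 18*r^2 + 12*r + 6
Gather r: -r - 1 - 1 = -r - 2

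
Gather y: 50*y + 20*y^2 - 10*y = 20*y^2 + 40*y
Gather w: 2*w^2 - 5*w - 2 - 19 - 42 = 2*w^2 - 5*w - 63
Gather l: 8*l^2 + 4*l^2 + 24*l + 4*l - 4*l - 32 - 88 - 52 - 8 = 12*l^2 + 24*l - 180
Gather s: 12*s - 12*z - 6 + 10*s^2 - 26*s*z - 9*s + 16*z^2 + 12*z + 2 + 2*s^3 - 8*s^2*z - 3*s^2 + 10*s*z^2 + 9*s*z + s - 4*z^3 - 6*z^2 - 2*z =2*s^3 + s^2*(7 - 8*z) + s*(10*z^2 - 17*z + 4) - 4*z^3 + 10*z^2 - 2*z - 4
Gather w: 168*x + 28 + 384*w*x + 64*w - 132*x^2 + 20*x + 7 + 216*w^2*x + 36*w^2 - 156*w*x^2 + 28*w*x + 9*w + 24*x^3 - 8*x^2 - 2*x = w^2*(216*x + 36) + w*(-156*x^2 + 412*x + 73) + 24*x^3 - 140*x^2 + 186*x + 35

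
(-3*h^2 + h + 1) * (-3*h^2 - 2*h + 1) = 9*h^4 + 3*h^3 - 8*h^2 - h + 1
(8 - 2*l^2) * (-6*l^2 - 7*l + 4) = 12*l^4 + 14*l^3 - 56*l^2 - 56*l + 32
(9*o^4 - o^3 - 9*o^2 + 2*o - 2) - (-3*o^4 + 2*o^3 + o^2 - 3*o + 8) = 12*o^4 - 3*o^3 - 10*o^2 + 5*o - 10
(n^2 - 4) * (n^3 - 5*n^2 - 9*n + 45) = n^5 - 5*n^4 - 13*n^3 + 65*n^2 + 36*n - 180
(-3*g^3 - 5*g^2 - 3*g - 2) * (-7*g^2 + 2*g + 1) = 21*g^5 + 29*g^4 + 8*g^3 + 3*g^2 - 7*g - 2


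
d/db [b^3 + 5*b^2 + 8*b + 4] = 3*b^2 + 10*b + 8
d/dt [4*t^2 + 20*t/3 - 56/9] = 8*t + 20/3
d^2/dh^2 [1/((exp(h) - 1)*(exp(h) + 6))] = (4*exp(3*h) + 15*exp(2*h) + 49*exp(h) + 30)*exp(h)/(exp(6*h) + 15*exp(5*h) + 57*exp(4*h) - 55*exp(3*h) - 342*exp(2*h) + 540*exp(h) - 216)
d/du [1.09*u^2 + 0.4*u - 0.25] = 2.18*u + 0.4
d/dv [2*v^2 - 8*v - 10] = 4*v - 8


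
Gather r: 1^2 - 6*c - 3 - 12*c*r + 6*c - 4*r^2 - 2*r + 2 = -4*r^2 + r*(-12*c - 2)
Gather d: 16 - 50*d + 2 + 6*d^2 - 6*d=6*d^2 - 56*d + 18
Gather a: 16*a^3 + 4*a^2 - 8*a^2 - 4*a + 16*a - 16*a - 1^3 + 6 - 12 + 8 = 16*a^3 - 4*a^2 - 4*a + 1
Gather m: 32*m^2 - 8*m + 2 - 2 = 32*m^2 - 8*m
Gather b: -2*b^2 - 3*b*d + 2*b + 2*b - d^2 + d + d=-2*b^2 + b*(4 - 3*d) - d^2 + 2*d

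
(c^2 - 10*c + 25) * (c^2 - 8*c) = c^4 - 18*c^3 + 105*c^2 - 200*c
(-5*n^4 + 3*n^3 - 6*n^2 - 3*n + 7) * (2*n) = -10*n^5 + 6*n^4 - 12*n^3 - 6*n^2 + 14*n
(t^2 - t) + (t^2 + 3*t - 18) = 2*t^2 + 2*t - 18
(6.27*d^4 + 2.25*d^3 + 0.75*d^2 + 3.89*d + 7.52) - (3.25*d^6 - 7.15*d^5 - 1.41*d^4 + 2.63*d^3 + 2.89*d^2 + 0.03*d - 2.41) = -3.25*d^6 + 7.15*d^5 + 7.68*d^4 - 0.38*d^3 - 2.14*d^2 + 3.86*d + 9.93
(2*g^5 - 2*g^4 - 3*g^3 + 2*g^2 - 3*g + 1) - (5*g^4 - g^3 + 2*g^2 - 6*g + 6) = 2*g^5 - 7*g^4 - 2*g^3 + 3*g - 5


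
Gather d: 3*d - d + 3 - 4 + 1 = 2*d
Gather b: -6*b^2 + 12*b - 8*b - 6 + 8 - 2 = -6*b^2 + 4*b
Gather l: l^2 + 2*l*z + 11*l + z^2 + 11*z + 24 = l^2 + l*(2*z + 11) + z^2 + 11*z + 24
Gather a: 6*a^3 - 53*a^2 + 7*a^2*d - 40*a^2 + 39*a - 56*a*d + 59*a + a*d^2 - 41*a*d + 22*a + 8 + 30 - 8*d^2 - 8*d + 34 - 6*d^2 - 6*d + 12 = 6*a^3 + a^2*(7*d - 93) + a*(d^2 - 97*d + 120) - 14*d^2 - 14*d + 84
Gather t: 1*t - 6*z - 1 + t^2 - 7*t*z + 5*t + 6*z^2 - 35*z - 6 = t^2 + t*(6 - 7*z) + 6*z^2 - 41*z - 7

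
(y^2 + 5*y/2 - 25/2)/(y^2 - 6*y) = (2*y^2 + 5*y - 25)/(2*y*(y - 6))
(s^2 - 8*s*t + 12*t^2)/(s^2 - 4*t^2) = (s - 6*t)/(s + 2*t)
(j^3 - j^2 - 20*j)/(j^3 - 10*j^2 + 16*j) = (j^2 - j - 20)/(j^2 - 10*j + 16)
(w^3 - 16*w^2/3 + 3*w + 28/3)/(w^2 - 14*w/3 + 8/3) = (3*w^2 - 4*w - 7)/(3*w - 2)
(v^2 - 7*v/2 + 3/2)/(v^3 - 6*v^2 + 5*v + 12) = (v - 1/2)/(v^2 - 3*v - 4)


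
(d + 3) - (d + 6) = -3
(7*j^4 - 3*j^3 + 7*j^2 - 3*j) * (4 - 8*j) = -56*j^5 + 52*j^4 - 68*j^3 + 52*j^2 - 12*j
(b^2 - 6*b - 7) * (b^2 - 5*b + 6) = b^4 - 11*b^3 + 29*b^2 - b - 42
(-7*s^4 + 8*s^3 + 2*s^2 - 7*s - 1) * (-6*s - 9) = 42*s^5 + 15*s^4 - 84*s^3 + 24*s^2 + 69*s + 9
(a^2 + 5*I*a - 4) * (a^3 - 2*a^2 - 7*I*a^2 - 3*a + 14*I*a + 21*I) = a^5 - 2*a^4 - 2*I*a^4 + 28*a^3 + 4*I*a^3 - 62*a^2 + 34*I*a^2 - 93*a - 56*I*a - 84*I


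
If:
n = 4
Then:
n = 4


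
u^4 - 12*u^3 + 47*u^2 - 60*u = u*(u - 5)*(u - 4)*(u - 3)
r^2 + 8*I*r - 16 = (r + 4*I)^2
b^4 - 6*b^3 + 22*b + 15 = (b - 5)*(b - 3)*(b + 1)^2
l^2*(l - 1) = l^3 - l^2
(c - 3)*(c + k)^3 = c^4 + 3*c^3*k - 3*c^3 + 3*c^2*k^2 - 9*c^2*k + c*k^3 - 9*c*k^2 - 3*k^3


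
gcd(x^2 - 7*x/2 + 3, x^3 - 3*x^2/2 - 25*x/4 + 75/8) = x - 3/2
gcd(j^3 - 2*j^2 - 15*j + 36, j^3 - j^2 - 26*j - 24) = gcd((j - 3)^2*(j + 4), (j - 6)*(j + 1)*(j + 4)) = j + 4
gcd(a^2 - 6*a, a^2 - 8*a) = a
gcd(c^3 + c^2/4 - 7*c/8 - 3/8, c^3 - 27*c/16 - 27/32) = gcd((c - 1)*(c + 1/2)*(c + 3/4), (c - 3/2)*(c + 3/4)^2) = c + 3/4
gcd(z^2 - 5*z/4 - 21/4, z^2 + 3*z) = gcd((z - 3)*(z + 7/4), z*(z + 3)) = 1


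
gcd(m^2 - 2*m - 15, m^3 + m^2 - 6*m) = m + 3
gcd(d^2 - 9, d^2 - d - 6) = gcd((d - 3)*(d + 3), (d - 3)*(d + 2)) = d - 3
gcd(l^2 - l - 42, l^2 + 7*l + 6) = l + 6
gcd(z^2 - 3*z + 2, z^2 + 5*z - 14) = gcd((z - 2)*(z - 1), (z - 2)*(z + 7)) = z - 2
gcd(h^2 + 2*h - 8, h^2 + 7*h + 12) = h + 4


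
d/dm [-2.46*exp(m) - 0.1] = -2.46*exp(m)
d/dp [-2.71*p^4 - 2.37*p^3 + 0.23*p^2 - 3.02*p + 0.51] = -10.84*p^3 - 7.11*p^2 + 0.46*p - 3.02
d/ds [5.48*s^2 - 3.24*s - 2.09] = 10.96*s - 3.24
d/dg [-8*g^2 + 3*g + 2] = 3 - 16*g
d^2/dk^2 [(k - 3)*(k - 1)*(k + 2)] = 6*k - 4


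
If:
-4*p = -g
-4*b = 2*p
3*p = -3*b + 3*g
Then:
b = 0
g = 0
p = 0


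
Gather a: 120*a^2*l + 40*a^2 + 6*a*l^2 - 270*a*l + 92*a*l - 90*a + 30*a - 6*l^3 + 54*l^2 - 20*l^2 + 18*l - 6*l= a^2*(120*l + 40) + a*(6*l^2 - 178*l - 60) - 6*l^3 + 34*l^2 + 12*l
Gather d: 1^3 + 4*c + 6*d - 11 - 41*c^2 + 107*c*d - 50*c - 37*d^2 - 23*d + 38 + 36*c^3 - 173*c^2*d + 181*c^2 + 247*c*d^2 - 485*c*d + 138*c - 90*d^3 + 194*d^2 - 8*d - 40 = 36*c^3 + 140*c^2 + 92*c - 90*d^3 + d^2*(247*c + 157) + d*(-173*c^2 - 378*c - 25) - 12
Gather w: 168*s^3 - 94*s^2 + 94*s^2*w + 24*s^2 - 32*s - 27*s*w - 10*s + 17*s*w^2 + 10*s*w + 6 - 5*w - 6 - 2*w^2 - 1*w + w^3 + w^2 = 168*s^3 - 70*s^2 - 42*s + w^3 + w^2*(17*s - 1) + w*(94*s^2 - 17*s - 6)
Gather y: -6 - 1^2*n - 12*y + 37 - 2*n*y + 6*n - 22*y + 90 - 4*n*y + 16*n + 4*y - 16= 21*n + y*(-6*n - 30) + 105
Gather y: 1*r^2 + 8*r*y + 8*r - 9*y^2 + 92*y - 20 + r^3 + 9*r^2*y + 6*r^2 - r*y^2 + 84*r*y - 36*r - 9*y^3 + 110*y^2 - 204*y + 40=r^3 + 7*r^2 - 28*r - 9*y^3 + y^2*(101 - r) + y*(9*r^2 + 92*r - 112) + 20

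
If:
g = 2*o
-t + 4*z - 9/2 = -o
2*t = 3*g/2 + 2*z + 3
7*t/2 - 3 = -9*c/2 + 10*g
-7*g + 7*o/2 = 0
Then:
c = -37/18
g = 0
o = 0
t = 7/2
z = 2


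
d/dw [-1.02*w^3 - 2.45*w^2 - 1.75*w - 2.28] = -3.06*w^2 - 4.9*w - 1.75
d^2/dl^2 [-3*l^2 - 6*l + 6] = -6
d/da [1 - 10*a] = -10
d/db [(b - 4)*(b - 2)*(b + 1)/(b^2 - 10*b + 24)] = (b^2 - 12*b + 8)/(b^2 - 12*b + 36)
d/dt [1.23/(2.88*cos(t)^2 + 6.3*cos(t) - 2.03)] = (7.0848*cos(t) + 7.749)*sin(t)/(2.88*cos(t)^2 + 6.3*cos(t) - 2.03)^2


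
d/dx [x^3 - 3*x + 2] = 3*x^2 - 3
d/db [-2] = 0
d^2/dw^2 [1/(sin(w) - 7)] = (-7*sin(w) + cos(w)^2 + 1)/(sin(w) - 7)^3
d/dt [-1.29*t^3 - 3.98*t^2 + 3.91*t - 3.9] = -3.87*t^2 - 7.96*t + 3.91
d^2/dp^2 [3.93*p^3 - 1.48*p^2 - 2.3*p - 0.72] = 23.58*p - 2.96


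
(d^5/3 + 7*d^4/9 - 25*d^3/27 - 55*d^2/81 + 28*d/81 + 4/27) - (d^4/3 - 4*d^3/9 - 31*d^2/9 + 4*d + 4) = d^5/3 + 4*d^4/9 - 13*d^3/27 + 224*d^2/81 - 296*d/81 - 104/27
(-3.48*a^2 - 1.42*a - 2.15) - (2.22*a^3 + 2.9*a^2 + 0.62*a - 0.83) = -2.22*a^3 - 6.38*a^2 - 2.04*a - 1.32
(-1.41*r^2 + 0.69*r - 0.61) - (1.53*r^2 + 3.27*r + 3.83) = -2.94*r^2 - 2.58*r - 4.44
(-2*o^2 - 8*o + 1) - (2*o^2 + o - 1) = -4*o^2 - 9*o + 2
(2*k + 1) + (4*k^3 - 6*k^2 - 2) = 4*k^3 - 6*k^2 + 2*k - 1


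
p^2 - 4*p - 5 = (p - 5)*(p + 1)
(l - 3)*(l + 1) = l^2 - 2*l - 3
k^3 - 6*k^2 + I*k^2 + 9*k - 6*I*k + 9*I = (k - 3)^2*(k + I)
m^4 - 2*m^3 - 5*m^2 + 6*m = m*(m - 3)*(m - 1)*(m + 2)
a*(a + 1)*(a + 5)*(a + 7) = a^4 + 13*a^3 + 47*a^2 + 35*a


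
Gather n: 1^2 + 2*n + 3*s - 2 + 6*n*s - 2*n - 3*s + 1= 6*n*s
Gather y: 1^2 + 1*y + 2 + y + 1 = 2*y + 4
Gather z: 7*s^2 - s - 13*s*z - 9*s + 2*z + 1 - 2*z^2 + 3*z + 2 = 7*s^2 - 10*s - 2*z^2 + z*(5 - 13*s) + 3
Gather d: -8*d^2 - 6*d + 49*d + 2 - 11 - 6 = -8*d^2 + 43*d - 15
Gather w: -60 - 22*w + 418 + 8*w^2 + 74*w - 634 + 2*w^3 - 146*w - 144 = 2*w^3 + 8*w^2 - 94*w - 420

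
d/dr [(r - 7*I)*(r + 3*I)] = 2*r - 4*I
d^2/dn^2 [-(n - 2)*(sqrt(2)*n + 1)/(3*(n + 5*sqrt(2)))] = 6*(-5*sqrt(2) - 2)/(n^3 + 15*sqrt(2)*n^2 + 150*n + 250*sqrt(2))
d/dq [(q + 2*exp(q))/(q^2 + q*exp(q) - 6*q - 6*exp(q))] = (-(q + 2*exp(q))*(q*exp(q) + 2*q - 5*exp(q) - 6) + (2*exp(q) + 1)*(q^2 + q*exp(q) - 6*q - 6*exp(q)))/(q^2 + q*exp(q) - 6*q - 6*exp(q))^2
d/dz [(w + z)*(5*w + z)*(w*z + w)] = w*(5*w^2 + 12*w*z + 6*w + 3*z^2 + 2*z)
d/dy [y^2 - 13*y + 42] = 2*y - 13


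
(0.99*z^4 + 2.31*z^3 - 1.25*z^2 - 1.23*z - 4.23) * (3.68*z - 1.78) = 3.6432*z^5 + 6.7386*z^4 - 8.7118*z^3 - 2.3014*z^2 - 13.377*z + 7.5294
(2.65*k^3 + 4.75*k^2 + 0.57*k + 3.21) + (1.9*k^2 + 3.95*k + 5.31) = 2.65*k^3 + 6.65*k^2 + 4.52*k + 8.52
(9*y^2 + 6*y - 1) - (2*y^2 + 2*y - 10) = 7*y^2 + 4*y + 9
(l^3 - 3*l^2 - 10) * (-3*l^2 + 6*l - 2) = -3*l^5 + 15*l^4 - 20*l^3 + 36*l^2 - 60*l + 20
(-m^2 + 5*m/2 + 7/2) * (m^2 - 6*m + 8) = -m^4 + 17*m^3/2 - 39*m^2/2 - m + 28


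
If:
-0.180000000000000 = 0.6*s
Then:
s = -0.30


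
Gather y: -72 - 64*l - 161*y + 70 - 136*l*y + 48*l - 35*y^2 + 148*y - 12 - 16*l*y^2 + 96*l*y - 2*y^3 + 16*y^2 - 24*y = -16*l - 2*y^3 + y^2*(-16*l - 19) + y*(-40*l - 37) - 14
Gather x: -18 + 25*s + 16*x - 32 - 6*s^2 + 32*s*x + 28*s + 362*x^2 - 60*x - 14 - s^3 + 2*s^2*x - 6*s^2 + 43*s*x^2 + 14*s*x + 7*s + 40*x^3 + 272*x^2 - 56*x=-s^3 - 12*s^2 + 60*s + 40*x^3 + x^2*(43*s + 634) + x*(2*s^2 + 46*s - 100) - 64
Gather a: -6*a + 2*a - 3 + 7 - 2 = 2 - 4*a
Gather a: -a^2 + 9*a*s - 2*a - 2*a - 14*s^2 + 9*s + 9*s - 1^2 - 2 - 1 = -a^2 + a*(9*s - 4) - 14*s^2 + 18*s - 4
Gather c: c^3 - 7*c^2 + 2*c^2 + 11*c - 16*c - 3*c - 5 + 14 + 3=c^3 - 5*c^2 - 8*c + 12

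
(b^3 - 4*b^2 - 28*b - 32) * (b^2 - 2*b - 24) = b^5 - 6*b^4 - 44*b^3 + 120*b^2 + 736*b + 768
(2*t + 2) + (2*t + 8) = 4*t + 10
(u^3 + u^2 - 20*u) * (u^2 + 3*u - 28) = u^5 + 4*u^4 - 45*u^3 - 88*u^2 + 560*u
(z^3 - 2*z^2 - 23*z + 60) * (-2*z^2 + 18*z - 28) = -2*z^5 + 22*z^4 - 18*z^3 - 478*z^2 + 1724*z - 1680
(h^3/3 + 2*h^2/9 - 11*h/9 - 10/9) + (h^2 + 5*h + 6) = h^3/3 + 11*h^2/9 + 34*h/9 + 44/9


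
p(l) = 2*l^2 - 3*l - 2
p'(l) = 4*l - 3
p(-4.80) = 58.48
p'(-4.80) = -22.20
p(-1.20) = 4.48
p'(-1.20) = -7.80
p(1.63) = -1.58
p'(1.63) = 3.52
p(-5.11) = 65.55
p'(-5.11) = -23.44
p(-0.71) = 1.14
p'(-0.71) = -5.84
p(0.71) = -3.12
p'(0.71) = -0.16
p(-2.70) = 20.68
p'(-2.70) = -13.80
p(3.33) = 10.19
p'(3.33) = 10.32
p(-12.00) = 322.00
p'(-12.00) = -51.00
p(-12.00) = 322.00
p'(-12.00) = -51.00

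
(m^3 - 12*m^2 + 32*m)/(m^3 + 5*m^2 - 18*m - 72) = m*(m - 8)/(m^2 + 9*m + 18)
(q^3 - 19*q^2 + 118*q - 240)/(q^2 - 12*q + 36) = (q^2 - 13*q + 40)/(q - 6)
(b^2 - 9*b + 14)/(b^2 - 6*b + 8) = (b - 7)/(b - 4)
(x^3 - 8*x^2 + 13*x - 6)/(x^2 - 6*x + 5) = (x^2 - 7*x + 6)/(x - 5)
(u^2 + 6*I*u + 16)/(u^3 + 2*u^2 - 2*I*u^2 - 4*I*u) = (u + 8*I)/(u*(u + 2))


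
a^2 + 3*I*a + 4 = (a - I)*(a + 4*I)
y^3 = y^3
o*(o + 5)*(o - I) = o^3 + 5*o^2 - I*o^2 - 5*I*o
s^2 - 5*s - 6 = (s - 6)*(s + 1)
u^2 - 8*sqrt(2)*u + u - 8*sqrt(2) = (u + 1)*(u - 8*sqrt(2))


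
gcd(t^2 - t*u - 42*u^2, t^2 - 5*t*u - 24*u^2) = 1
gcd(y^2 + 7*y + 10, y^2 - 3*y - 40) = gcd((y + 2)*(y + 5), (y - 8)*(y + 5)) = y + 5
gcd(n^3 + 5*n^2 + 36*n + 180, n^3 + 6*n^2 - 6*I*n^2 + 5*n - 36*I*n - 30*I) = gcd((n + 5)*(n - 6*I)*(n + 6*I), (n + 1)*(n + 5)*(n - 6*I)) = n^2 + n*(5 - 6*I) - 30*I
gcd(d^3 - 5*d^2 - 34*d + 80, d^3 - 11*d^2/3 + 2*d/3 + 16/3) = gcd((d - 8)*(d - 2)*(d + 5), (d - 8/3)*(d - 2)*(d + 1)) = d - 2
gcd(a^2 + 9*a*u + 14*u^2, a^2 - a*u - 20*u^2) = 1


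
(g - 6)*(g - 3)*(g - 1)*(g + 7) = g^4 - 3*g^3 - 43*g^2 + 171*g - 126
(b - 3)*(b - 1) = b^2 - 4*b + 3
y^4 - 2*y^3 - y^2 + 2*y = y*(y - 2)*(y - 1)*(y + 1)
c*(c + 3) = c^2 + 3*c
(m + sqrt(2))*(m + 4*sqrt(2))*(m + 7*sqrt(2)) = m^3 + 12*sqrt(2)*m^2 + 78*m + 56*sqrt(2)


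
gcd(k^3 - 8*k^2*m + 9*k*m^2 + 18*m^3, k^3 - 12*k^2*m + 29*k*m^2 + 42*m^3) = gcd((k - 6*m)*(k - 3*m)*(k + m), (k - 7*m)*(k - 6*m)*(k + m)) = k^2 - 5*k*m - 6*m^2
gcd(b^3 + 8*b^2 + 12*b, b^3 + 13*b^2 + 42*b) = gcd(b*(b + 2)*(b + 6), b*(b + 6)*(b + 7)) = b^2 + 6*b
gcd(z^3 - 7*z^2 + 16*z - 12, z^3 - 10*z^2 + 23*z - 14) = z - 2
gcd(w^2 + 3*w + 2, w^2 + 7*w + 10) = w + 2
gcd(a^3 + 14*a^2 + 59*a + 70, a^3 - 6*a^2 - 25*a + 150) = a + 5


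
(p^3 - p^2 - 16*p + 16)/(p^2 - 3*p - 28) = (p^2 - 5*p + 4)/(p - 7)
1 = 1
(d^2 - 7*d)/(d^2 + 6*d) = (d - 7)/(d + 6)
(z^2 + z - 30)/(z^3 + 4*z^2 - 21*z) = (z^2 + z - 30)/(z*(z^2 + 4*z - 21))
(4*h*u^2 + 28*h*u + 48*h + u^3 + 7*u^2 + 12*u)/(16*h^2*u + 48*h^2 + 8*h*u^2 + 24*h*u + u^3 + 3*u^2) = (u + 4)/(4*h + u)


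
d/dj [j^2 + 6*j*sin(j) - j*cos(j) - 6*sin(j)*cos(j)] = j*sin(j) + 6*j*cos(j) + 2*j + 6*sin(j) - cos(j) - 6*cos(2*j)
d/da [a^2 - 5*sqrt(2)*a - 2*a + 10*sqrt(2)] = 2*a - 5*sqrt(2) - 2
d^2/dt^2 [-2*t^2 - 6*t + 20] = -4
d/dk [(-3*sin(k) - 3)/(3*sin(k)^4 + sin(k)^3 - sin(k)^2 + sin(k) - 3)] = 3*(9*sin(k)^4 + 14*sin(k)^3 + 2*sin(k)^2 - 2*sin(k) + 4)*cos(k)/(3*sin(k)^4 + sin(k)^3 - sin(k)^2 + sin(k) - 3)^2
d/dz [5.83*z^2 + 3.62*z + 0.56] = 11.66*z + 3.62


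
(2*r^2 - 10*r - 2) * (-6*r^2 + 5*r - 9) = -12*r^4 + 70*r^3 - 56*r^2 + 80*r + 18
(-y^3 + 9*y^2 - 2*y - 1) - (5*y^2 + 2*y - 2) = -y^3 + 4*y^2 - 4*y + 1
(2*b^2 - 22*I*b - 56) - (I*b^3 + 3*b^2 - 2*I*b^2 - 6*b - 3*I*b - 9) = -I*b^3 - b^2 + 2*I*b^2 + 6*b - 19*I*b - 47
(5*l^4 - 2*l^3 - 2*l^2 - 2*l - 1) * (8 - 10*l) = -50*l^5 + 60*l^4 + 4*l^3 + 4*l^2 - 6*l - 8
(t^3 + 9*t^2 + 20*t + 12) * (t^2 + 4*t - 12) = t^5 + 13*t^4 + 44*t^3 - 16*t^2 - 192*t - 144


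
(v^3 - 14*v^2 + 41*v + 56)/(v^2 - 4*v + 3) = (v^3 - 14*v^2 + 41*v + 56)/(v^2 - 4*v + 3)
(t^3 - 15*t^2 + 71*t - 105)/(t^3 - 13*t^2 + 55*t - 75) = (t - 7)/(t - 5)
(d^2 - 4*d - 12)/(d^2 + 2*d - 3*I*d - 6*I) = (d - 6)/(d - 3*I)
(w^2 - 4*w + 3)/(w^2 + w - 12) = (w - 1)/(w + 4)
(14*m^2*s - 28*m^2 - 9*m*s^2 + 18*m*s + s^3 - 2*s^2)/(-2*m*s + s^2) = -7*m + 14*m/s + s - 2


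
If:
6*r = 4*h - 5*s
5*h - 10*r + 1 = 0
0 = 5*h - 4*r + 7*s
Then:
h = 31/110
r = 53/220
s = -7/110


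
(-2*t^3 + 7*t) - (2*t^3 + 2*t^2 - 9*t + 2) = -4*t^3 - 2*t^2 + 16*t - 2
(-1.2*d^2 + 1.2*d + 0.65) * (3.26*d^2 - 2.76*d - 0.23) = -3.912*d^4 + 7.224*d^3 - 0.917*d^2 - 2.07*d - 0.1495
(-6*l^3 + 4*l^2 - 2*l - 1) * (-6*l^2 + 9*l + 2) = 36*l^5 - 78*l^4 + 36*l^3 - 4*l^2 - 13*l - 2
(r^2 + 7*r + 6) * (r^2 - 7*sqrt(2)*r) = r^4 - 7*sqrt(2)*r^3 + 7*r^3 - 49*sqrt(2)*r^2 + 6*r^2 - 42*sqrt(2)*r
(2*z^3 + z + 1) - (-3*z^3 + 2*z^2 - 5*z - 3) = 5*z^3 - 2*z^2 + 6*z + 4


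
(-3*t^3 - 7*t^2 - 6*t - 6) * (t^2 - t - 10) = -3*t^5 - 4*t^4 + 31*t^3 + 70*t^2 + 66*t + 60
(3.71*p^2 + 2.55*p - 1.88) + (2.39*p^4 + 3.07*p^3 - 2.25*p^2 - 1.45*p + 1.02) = 2.39*p^4 + 3.07*p^3 + 1.46*p^2 + 1.1*p - 0.86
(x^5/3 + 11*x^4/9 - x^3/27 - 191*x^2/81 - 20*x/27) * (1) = x^5/3 + 11*x^4/9 - x^3/27 - 191*x^2/81 - 20*x/27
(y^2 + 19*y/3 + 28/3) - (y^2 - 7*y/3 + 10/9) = 26*y/3 + 74/9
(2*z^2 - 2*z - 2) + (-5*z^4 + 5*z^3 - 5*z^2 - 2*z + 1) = -5*z^4 + 5*z^3 - 3*z^2 - 4*z - 1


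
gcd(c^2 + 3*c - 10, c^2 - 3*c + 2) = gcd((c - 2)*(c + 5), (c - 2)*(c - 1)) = c - 2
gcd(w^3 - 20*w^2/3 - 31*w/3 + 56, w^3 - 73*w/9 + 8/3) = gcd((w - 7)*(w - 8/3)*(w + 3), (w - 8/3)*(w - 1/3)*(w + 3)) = w^2 + w/3 - 8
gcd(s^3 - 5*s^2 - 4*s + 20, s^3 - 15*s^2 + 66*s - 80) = s^2 - 7*s + 10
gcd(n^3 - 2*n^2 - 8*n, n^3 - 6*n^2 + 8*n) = n^2 - 4*n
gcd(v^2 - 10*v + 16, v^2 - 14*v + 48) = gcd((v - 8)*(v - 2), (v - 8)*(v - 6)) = v - 8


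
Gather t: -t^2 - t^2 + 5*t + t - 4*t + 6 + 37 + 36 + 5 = -2*t^2 + 2*t + 84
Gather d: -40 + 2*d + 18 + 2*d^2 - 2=2*d^2 + 2*d - 24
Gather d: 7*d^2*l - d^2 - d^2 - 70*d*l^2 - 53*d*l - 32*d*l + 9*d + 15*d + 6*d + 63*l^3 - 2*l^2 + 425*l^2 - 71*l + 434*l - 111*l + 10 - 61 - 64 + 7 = d^2*(7*l - 2) + d*(-70*l^2 - 85*l + 30) + 63*l^3 + 423*l^2 + 252*l - 108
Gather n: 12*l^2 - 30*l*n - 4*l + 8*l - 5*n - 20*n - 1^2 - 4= 12*l^2 + 4*l + n*(-30*l - 25) - 5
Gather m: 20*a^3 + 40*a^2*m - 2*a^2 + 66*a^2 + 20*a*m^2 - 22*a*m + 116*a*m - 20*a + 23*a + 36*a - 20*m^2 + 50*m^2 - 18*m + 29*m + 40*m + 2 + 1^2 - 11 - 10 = 20*a^3 + 64*a^2 + 39*a + m^2*(20*a + 30) + m*(40*a^2 + 94*a + 51) - 18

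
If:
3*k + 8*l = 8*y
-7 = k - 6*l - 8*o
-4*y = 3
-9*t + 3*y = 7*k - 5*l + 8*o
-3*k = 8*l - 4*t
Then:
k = -32/97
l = -243/388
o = 2023/1552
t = -3/2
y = -3/4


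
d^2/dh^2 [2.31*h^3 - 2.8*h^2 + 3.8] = 13.86*h - 5.6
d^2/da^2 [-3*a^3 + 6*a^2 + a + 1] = 12 - 18*a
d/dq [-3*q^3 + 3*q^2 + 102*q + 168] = -9*q^2 + 6*q + 102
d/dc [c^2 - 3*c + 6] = 2*c - 3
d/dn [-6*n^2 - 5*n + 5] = -12*n - 5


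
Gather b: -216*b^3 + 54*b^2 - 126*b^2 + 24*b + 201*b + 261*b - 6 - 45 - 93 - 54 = -216*b^3 - 72*b^2 + 486*b - 198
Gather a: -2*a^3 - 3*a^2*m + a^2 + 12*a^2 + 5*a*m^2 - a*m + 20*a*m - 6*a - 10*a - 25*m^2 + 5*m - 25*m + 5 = -2*a^3 + a^2*(13 - 3*m) + a*(5*m^2 + 19*m - 16) - 25*m^2 - 20*m + 5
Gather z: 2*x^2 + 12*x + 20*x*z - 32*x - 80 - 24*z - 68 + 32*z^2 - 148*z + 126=2*x^2 - 20*x + 32*z^2 + z*(20*x - 172) - 22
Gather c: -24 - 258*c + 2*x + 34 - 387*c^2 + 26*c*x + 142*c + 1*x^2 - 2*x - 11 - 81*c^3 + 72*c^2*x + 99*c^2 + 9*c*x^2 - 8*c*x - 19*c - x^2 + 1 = -81*c^3 + c^2*(72*x - 288) + c*(9*x^2 + 18*x - 135)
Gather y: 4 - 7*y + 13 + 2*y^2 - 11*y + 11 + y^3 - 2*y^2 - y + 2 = y^3 - 19*y + 30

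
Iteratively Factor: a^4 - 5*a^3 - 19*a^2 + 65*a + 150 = (a - 5)*(a^3 - 19*a - 30) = (a - 5)^2*(a^2 + 5*a + 6) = (a - 5)^2*(a + 2)*(a + 3)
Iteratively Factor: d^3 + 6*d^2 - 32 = (d + 4)*(d^2 + 2*d - 8) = (d - 2)*(d + 4)*(d + 4)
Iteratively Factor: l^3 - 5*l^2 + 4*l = (l - 1)*(l^2 - 4*l) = (l - 4)*(l - 1)*(l)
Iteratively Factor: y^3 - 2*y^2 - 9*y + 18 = (y - 2)*(y^2 - 9) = (y - 3)*(y - 2)*(y + 3)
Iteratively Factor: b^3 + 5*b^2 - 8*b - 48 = (b - 3)*(b^2 + 8*b + 16) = (b - 3)*(b + 4)*(b + 4)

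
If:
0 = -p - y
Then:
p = -y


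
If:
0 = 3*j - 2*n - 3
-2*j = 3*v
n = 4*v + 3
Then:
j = 27/25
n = 3/25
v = -18/25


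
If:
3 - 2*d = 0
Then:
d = 3/2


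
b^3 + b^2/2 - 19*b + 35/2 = (b - 7/2)*(b - 1)*(b + 5)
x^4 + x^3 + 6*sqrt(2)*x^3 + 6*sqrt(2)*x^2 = x^2*(x + 1)*(x + 6*sqrt(2))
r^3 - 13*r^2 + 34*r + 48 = (r - 8)*(r - 6)*(r + 1)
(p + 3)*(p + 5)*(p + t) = p^3 + p^2*t + 8*p^2 + 8*p*t + 15*p + 15*t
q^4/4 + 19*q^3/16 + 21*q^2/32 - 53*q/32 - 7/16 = (q/4 + 1/2)*(q - 1)*(q + 1/4)*(q + 7/2)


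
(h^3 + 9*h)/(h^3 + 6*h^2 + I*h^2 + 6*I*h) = (h^2 + 9)/(h^2 + h*(6 + I) + 6*I)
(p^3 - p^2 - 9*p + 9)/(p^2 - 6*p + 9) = (p^2 + 2*p - 3)/(p - 3)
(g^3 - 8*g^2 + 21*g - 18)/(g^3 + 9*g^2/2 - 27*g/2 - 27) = 2*(g^2 - 5*g + 6)/(2*g^2 + 15*g + 18)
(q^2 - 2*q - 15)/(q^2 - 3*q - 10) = (q + 3)/(q + 2)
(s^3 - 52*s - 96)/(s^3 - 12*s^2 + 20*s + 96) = (s + 6)/(s - 6)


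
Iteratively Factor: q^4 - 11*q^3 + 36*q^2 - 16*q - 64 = (q - 4)*(q^3 - 7*q^2 + 8*q + 16) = (q - 4)^2*(q^2 - 3*q - 4) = (q - 4)^3*(q + 1)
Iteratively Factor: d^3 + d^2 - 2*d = (d)*(d^2 + d - 2) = d*(d - 1)*(d + 2)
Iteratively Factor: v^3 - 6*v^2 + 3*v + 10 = (v - 5)*(v^2 - v - 2) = (v - 5)*(v + 1)*(v - 2)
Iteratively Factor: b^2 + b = (b)*(b + 1)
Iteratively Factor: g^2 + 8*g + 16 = (g + 4)*(g + 4)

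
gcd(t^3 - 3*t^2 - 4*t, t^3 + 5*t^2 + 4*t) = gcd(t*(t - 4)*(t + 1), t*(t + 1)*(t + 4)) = t^2 + t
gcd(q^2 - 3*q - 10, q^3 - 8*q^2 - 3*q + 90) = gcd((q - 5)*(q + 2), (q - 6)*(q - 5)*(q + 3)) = q - 5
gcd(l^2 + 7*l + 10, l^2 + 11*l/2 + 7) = l + 2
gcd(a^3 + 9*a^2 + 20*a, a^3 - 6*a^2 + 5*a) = a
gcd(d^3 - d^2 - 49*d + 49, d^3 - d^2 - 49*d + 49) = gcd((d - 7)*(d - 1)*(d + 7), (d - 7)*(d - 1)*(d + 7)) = d^3 - d^2 - 49*d + 49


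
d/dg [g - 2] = 1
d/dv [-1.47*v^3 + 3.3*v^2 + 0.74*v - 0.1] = -4.41*v^2 + 6.6*v + 0.74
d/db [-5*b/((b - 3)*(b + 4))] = 5*(b^2 + 12)/(b^4 + 2*b^3 - 23*b^2 - 24*b + 144)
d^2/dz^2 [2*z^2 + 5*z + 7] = 4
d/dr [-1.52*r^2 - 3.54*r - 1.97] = -3.04*r - 3.54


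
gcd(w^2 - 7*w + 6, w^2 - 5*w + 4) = w - 1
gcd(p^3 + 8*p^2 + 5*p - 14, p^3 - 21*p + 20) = p - 1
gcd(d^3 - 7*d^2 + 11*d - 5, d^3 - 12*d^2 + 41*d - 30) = d^2 - 6*d + 5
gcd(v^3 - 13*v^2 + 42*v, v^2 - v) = v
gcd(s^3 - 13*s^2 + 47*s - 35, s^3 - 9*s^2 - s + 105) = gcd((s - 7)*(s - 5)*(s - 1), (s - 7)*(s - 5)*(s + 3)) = s^2 - 12*s + 35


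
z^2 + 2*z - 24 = (z - 4)*(z + 6)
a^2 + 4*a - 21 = (a - 3)*(a + 7)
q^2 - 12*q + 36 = (q - 6)^2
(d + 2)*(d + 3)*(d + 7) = d^3 + 12*d^2 + 41*d + 42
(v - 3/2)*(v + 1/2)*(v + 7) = v^3 + 6*v^2 - 31*v/4 - 21/4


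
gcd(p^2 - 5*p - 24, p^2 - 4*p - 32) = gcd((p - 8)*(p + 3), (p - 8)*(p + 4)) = p - 8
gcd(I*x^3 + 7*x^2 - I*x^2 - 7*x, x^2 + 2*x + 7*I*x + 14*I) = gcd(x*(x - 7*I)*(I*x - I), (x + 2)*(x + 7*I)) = 1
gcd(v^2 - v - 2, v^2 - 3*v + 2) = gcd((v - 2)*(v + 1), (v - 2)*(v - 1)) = v - 2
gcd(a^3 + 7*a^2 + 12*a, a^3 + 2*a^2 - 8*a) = a^2 + 4*a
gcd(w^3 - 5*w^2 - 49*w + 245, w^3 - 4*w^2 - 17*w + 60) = w - 5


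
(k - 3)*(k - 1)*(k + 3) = k^3 - k^2 - 9*k + 9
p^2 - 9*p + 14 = (p - 7)*(p - 2)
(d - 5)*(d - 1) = d^2 - 6*d + 5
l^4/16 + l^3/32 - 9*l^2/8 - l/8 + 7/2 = (l/4 + 1/2)*(l/4 + 1)*(l - 7/2)*(l - 2)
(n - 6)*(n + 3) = n^2 - 3*n - 18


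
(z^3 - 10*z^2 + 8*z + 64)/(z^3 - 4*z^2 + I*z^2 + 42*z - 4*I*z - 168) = (z^2 - 6*z - 16)/(z^2 + I*z + 42)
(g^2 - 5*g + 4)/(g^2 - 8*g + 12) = (g^2 - 5*g + 4)/(g^2 - 8*g + 12)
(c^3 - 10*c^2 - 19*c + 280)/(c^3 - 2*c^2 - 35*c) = (c - 8)/c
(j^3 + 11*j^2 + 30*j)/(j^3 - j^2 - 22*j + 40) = j*(j + 6)/(j^2 - 6*j + 8)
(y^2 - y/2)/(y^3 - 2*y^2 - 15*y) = (1/2 - y)/(-y^2 + 2*y + 15)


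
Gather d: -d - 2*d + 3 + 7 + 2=12 - 3*d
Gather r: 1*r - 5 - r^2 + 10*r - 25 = -r^2 + 11*r - 30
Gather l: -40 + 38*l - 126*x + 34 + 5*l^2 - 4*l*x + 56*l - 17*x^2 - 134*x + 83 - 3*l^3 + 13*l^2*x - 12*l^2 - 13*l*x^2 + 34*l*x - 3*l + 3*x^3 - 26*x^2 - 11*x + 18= -3*l^3 + l^2*(13*x - 7) + l*(-13*x^2 + 30*x + 91) + 3*x^3 - 43*x^2 - 271*x + 95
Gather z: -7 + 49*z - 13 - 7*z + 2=42*z - 18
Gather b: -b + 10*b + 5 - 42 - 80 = 9*b - 117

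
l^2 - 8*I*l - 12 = (l - 6*I)*(l - 2*I)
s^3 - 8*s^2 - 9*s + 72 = (s - 8)*(s - 3)*(s + 3)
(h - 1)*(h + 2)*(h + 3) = h^3 + 4*h^2 + h - 6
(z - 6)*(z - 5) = z^2 - 11*z + 30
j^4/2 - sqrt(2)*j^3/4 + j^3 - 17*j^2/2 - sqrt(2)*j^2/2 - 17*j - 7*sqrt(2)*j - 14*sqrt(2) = (j/2 + sqrt(2))*(j + 2)*(j - 7*sqrt(2)/2)*(j + sqrt(2))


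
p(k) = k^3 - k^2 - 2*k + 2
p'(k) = 3*k^2 - 2*k - 2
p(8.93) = 616.52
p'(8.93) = 219.37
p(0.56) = 0.74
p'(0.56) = -2.18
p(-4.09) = -74.97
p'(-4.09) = 56.36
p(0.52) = 0.83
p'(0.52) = -2.23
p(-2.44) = -13.60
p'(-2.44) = 20.74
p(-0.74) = 2.53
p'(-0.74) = 1.12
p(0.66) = 0.53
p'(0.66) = -2.01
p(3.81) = 35.17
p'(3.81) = 33.93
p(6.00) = 170.00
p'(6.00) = 94.00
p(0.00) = 2.00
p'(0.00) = -2.00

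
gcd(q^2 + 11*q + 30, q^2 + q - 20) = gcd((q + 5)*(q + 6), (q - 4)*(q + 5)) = q + 5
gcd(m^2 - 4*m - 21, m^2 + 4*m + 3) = m + 3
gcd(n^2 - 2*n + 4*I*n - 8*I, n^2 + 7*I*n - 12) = n + 4*I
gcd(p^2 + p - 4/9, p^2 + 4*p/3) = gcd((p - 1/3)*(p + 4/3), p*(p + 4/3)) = p + 4/3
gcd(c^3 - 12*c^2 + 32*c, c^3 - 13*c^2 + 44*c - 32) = c^2 - 12*c + 32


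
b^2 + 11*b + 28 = (b + 4)*(b + 7)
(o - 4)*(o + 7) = o^2 + 3*o - 28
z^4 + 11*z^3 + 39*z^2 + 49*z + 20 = (z + 1)^2*(z + 4)*(z + 5)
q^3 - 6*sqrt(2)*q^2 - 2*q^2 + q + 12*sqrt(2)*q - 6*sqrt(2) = (q - 1)^2*(q - 6*sqrt(2))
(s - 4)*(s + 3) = s^2 - s - 12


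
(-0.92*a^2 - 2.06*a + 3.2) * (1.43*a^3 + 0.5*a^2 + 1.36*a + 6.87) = -1.3156*a^5 - 3.4058*a^4 + 2.2948*a^3 - 7.522*a^2 - 9.8002*a + 21.984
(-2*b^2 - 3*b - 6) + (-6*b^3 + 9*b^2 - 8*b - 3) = -6*b^3 + 7*b^2 - 11*b - 9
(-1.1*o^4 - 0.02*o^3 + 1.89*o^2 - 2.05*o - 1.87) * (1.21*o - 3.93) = -1.331*o^5 + 4.2988*o^4 + 2.3655*o^3 - 9.9082*o^2 + 5.7938*o + 7.3491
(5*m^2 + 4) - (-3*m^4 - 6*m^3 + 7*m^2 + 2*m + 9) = 3*m^4 + 6*m^3 - 2*m^2 - 2*m - 5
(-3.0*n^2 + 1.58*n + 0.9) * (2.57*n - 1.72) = -7.71*n^3 + 9.2206*n^2 - 0.4046*n - 1.548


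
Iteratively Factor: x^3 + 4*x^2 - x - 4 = (x + 1)*(x^2 + 3*x - 4) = (x + 1)*(x + 4)*(x - 1)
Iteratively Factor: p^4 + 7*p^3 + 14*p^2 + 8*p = (p + 2)*(p^3 + 5*p^2 + 4*p) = (p + 2)*(p + 4)*(p^2 + p) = p*(p + 2)*(p + 4)*(p + 1)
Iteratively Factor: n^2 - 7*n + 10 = (n - 2)*(n - 5)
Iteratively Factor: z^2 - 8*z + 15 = (z - 5)*(z - 3)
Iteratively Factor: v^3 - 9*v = (v + 3)*(v^2 - 3*v) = v*(v + 3)*(v - 3)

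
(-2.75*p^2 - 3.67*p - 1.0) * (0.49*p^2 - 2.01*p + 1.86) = -1.3475*p^4 + 3.7292*p^3 + 1.7717*p^2 - 4.8162*p - 1.86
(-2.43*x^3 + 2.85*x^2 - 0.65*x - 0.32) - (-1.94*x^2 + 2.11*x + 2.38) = -2.43*x^3 + 4.79*x^2 - 2.76*x - 2.7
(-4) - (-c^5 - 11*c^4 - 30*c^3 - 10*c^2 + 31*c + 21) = c^5 + 11*c^4 + 30*c^3 + 10*c^2 - 31*c - 25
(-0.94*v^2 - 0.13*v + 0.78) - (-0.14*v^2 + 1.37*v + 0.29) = -0.8*v^2 - 1.5*v + 0.49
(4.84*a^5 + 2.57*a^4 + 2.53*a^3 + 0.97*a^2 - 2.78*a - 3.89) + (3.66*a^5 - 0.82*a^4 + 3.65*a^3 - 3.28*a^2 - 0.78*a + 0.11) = 8.5*a^5 + 1.75*a^4 + 6.18*a^3 - 2.31*a^2 - 3.56*a - 3.78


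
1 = 1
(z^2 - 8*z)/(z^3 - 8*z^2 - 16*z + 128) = z/(z^2 - 16)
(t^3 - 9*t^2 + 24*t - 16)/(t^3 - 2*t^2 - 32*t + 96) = (t - 1)/(t + 6)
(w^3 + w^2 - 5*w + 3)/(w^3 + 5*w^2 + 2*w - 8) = (w^2 + 2*w - 3)/(w^2 + 6*w + 8)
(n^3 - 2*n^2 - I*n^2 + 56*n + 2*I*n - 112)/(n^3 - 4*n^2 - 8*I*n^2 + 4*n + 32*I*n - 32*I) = (n + 7*I)/(n - 2)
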